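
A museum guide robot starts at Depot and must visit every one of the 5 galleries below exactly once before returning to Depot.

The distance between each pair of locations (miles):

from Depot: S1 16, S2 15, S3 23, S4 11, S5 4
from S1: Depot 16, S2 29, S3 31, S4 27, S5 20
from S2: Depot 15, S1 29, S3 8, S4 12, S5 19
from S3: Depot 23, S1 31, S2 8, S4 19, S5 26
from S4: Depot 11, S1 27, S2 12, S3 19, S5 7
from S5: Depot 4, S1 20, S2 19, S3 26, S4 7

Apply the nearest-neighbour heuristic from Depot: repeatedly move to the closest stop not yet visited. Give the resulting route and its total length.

At Depot the remaining stops are S5 4, S4 11, S2 15, S1 16, S3 23; go to S5.
At S5 the remaining stops are S4 7, S2 19, S1 20, S3 26; go to S4.
At S4 the remaining stops are S2 12, S3 19, S1 27; go to S2.
At S2 the remaining stops are S3 8, S1 29; go to S3.
At S3 the remaining stops are S1 31; go to S1.
Return S1→Depot: 16.
Total = 4 + 7 + 12 + 8 + 31 + 16 = 78.

Nearest-neighbour total = 78 miles; route Depot → S5 → S4 → S2 → S3 → S1 → Depot.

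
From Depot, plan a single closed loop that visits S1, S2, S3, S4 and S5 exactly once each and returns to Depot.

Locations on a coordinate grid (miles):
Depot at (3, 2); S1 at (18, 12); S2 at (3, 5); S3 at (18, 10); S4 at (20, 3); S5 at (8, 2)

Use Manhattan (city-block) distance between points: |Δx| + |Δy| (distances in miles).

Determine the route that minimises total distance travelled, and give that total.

Depot - S1 - S2 - S3 - S4 - S5 - Depot: 25+22+20+9+13+5 = 94
Depot - S1 - S2 - S3 - S5 - S4 - Depot: 25+22+20+18+13+18 = 116
Depot - S1 - S2 - S4 - S3 - S5 - Depot: 25+22+19+9+18+5 = 98
Depot - S1 - S2 - S4 - S5 - S3 - Depot: 25+22+19+13+18+23 = 120
Depot - S1 - S2 - S5 - S3 - S4 - Depot: 25+22+8+18+9+18 = 100
Depot - S1 - S2 - S5 - S4 - S3 - Depot: 25+22+8+13+9+23 = 100
Depot - S1 - S3 - S2 - S4 - S5 - Depot: 25+2+20+19+13+5 = 84
Depot - S1 - S3 - S2 - S5 - S4 - Depot: 25+2+20+8+13+18 = 86
Depot - S1 - S3 - S4 - S2 - S5 - Depot: 25+2+9+19+8+5 = 68
Depot - S1 - S3 - S4 - S5 - S2 - Depot: 25+2+9+13+8+3 = 60
Depot - S1 - S3 - S5 - S2 - S4 - Depot: 25+2+18+8+19+18 = 90
Depot - S1 - S3 - S5 - S4 - S2 - Depot: 25+2+18+13+19+3 = 80
Depot - S1 - S4 - S2 - S3 - S5 - Depot: 25+11+19+20+18+5 = 98
Depot - S1 - S4 - S2 - S5 - S3 - Depot: 25+11+19+8+18+23 = 104
… (46 more)
Depot - S2 - S1 - S3 - S4 - S5 - Depot: 3+22+2+9+13+5 = 54  ← best
The minimum is 54.
One optimal route: Depot → S2 → S1 → S3 → S4 → S5 → Depot (or its reverse).

Minimum total distance: 54 miles.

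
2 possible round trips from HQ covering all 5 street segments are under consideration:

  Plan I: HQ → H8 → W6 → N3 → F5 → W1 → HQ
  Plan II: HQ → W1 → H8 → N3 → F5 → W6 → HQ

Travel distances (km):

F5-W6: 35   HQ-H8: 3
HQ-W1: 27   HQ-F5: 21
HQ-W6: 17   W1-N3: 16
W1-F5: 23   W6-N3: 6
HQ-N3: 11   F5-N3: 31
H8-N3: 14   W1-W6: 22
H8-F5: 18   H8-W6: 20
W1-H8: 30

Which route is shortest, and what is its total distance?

110 km — Plan I is the shortest.

Plan I: 3 + 20 + 6 + 31 + 23 + 27 = 110
Plan II: 27 + 30 + 14 + 31 + 35 + 17 = 154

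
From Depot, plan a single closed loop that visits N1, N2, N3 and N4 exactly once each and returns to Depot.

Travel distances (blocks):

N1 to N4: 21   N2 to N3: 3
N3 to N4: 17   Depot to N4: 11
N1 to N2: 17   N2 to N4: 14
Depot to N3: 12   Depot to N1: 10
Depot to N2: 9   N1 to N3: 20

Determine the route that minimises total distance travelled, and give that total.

There are 12 distinct closed tours to check (reversals are equivalent).
Depot-N1-N2-N3-N4-Depot: 10+17+3+17+11 = 58
Depot-N1-N2-N4-N3-Depot: 10+17+14+17+12 = 70
Depot-N1-N3-N2-N4-Depot: 10+20+3+14+11 = 58
Depot-N1-N3-N4-N2-Depot: 10+20+17+14+9 = 70
Depot-N1-N4-N2-N3-Depot: 10+21+14+3+12 = 60
Depot-N1-N4-N3-N2-Depot: 10+21+17+3+9 = 60
Depot-N2-N1-N3-N4-Depot: 9+17+20+17+11 = 74
Depot-N2-N1-N4-N3-Depot: 9+17+21+17+12 = 76
Depot-N2-N3-N1-N4-Depot: 9+3+20+21+11 = 64
Depot-N2-N4-N1-N3-Depot: 9+14+21+20+12 = 76
Depot-N3-N1-N2-N4-Depot: 12+20+17+14+11 = 74
Depot-N3-N2-N1-N4-Depot: 12+3+17+21+11 = 64
The minimum is 58.
One optimal route: Depot → N1 → N2 → N3 → N4 → Depot (or its reverse).

58 blocks — the shortest possible round trip.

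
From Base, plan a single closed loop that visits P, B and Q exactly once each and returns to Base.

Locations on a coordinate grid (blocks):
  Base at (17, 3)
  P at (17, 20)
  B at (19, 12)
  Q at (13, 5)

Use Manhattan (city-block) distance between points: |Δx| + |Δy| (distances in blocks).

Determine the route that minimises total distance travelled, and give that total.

Minimum total distance: 46 blocks.

There are 3 distinct closed tours to check (reversals are equivalent).
Base - P - B - Q - Base: 17+10+13+6 = 46
Base - P - Q - B - Base: 17+19+13+11 = 60
Base - B - P - Q - Base: 11+10+19+6 = 46
The minimum is 46.
One optimal route: Base → P → B → Q → Base (or its reverse).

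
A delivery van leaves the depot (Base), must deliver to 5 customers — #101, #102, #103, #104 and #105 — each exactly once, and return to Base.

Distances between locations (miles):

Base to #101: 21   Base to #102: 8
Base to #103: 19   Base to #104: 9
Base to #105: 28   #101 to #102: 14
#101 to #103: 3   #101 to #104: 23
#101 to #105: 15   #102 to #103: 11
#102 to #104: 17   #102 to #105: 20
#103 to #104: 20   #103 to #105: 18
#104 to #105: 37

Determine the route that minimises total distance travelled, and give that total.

There are 60 distinct closed tours to check (reversals are equivalent).
Base-#101-#102-#103-#104-#105-Base: 21+14+11+20+37+28 = 131
Base-#101-#102-#103-#105-#104-Base: 21+14+11+18+37+9 = 110
Base-#101-#102-#104-#103-#105-Base: 21+14+17+20+18+28 = 118
Base-#101-#102-#104-#105-#103-Base: 21+14+17+37+18+19 = 126
Base-#101-#102-#105-#103-#104-Base: 21+14+20+18+20+9 = 102
Base-#101-#102-#105-#104-#103-Base: 21+14+20+37+20+19 = 131
Base-#101-#103-#102-#104-#105-Base: 21+3+11+17+37+28 = 117
Base-#101-#103-#102-#105-#104-Base: 21+3+11+20+37+9 = 101
Base-#101-#103-#104-#102-#105-Base: 21+3+20+17+20+28 = 109
Base-#101-#103-#104-#105-#102-Base: 21+3+20+37+20+8 = 109
Base-#101-#103-#105-#102-#104-Base: 21+3+18+20+17+9 = 88
Base-#101-#103-#105-#104-#102-Base: 21+3+18+37+17+8 = 104
Base-#101-#104-#102-#103-#105-Base: 21+23+17+11+18+28 = 118
Base-#101-#104-#102-#105-#103-Base: 21+23+17+20+18+19 = 118
… (46 more)
Base-#102-#105-#101-#103-#104-Base: 8+20+15+3+20+9 = 75  ← best
The minimum is 75.
One optimal route: Base → #102 → #105 → #101 → #103 → #104 → Base (or its reverse).

Minimum total distance: 75 miles.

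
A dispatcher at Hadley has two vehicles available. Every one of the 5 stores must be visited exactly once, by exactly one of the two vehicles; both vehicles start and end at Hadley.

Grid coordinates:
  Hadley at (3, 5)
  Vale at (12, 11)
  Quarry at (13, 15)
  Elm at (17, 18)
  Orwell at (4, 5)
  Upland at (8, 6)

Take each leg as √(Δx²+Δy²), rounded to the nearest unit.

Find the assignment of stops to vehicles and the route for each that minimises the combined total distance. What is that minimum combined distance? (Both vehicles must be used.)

Try each way of splitting the stops between the two vehicles (each non-empty) and, for each split, find the best tour for each vehicle:
  {Vale} + {Quarry, Elm, Orwell, Upland}: 22 + 39 = 61
  {Quarry} + {Vale, Elm, Orwell, Upland}: 28 + 39 = 67
  {Vale, Quarry} + {Elm, Orwell, Upland}: 29 + 39 = 68
  {Elm} + {Vale, Quarry, Orwell, Upland}: 38 + 29 = 67
  {Vale, Elm} + {Quarry, Orwell, Upland}: 39 + 29 = 68
  {Quarry, Elm} + {Vale, Orwell, Upland}: 38 + 22 = 60
  … (15 splits in total)
  {Orwell} + {Vale, Quarry, Elm, Upland}: 2 + 39 = 41  ← best
Best: vehicle 1 Hadley → Orwell → Hadley = 2; vehicle 2 Hadley → Quarry → Elm → Vale → Upland → Hadley = 39; combined 41.

Minimum combined distance: 41.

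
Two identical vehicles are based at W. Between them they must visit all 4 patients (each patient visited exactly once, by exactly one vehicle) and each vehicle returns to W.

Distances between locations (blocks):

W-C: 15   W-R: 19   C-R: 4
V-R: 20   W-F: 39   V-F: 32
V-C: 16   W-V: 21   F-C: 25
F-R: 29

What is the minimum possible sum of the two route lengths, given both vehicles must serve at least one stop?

Try each way of splitting the stops between the two vehicles (each non-empty) and, for each split, find the best tour for each vehicle:
  {V} + {F, C, R}: 42 + 87 = 129
  {F} + {V, C, R}: 78 + 60 = 138
  {V, F} + {C, R}: 92 + 38 = 130
  {C} + {V, F, R}: 30 + 101 = 131
  {V, C} + {F, R}: 52 + 87 = 139
  {F, C} + {V, R}: 79 + 60 = 139
  … (7 splits in total)
Best: vehicle 1 W → V → W = 42; vehicle 2 W → F → C → R → W = 87; combined 129.

Minimum combined distance: 129 blocks.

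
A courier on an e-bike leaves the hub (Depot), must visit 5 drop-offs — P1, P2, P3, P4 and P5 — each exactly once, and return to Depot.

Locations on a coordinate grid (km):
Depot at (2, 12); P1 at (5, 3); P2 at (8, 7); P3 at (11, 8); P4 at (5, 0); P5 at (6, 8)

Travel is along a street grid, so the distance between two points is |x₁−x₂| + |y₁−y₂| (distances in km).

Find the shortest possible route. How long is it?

Depot→P1→P2→P3→P4→P5→Depot: 12+7+4+14+9+8 = 54
Depot→P1→P2→P3→P5→P4→Depot: 12+7+4+5+9+15 = 52
Depot→P1→P2→P4→P3→P5→Depot: 12+7+10+14+5+8 = 56
Depot→P1→P2→P4→P5→P3→Depot: 12+7+10+9+5+13 = 56
Depot→P1→P2→P5→P3→P4→Depot: 12+7+3+5+14+15 = 56
Depot→P1→P2→P5→P4→P3→Depot: 12+7+3+9+14+13 = 58
Depot→P1→P3→P2→P4→P5→Depot: 12+11+4+10+9+8 = 54
Depot→P1→P3→P2→P5→P4→Depot: 12+11+4+3+9+15 = 54
Depot→P1→P3→P4→P2→P5→Depot: 12+11+14+10+3+8 = 58
Depot→P1→P3→P4→P5→P2→Depot: 12+11+14+9+3+11 = 60
Depot→P1→P3→P5→P2→P4→Depot: 12+11+5+3+10+15 = 56
Depot→P1→P3→P5→P4→P2→Depot: 12+11+5+9+10+11 = 58
Depot→P1→P4→P2→P3→P5→Depot: 12+3+10+4+5+8 = 42
Depot→P1→P4→P2→P5→P3→Depot: 12+3+10+3+5+13 = 46
… (46 more)
The minimum is 42.
One optimal route: Depot → P1 → P4 → P2 → P3 → P5 → Depot (or its reverse).

Shortest round trip = 42 km.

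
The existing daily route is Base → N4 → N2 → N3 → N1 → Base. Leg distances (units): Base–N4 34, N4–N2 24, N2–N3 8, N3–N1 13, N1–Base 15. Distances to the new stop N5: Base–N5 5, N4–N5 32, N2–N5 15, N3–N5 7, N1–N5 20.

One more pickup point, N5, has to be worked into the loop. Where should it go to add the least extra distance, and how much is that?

Minimum extra distance: 3, inserting N5 between Base and N4.

Insertion cost between consecutive stops i–j is d(i,N5) + d(N5,j) − d(i,j):
  between Base and N4: 5 + 32 − 34 = 3
  between N4 and N2: 32 + 15 − 24 = 23
  between N2 and N3: 15 + 7 − 8 = 14
  between N3 and N1: 7 + 20 − 13 = 14
  between N1 and Base: 20 + 5 − 15 = 10
Cheapest insertion is between Base and N4, adding 3.
New total = 94 + 3 = 97.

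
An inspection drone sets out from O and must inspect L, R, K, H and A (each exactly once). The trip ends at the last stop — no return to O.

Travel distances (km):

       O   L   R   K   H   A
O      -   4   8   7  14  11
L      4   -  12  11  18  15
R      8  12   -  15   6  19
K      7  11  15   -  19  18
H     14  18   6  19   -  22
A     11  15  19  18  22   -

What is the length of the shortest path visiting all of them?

Shortest open route: 58 km.

There are 5! = 120 possible orderings.
O→L→R→K→H→A: 4+12+15+19+22 = 72
O→L→R→K→A→H: 4+12+15+18+22 = 71
O→L→R→H→K→A: 4+12+6+19+18 = 59
O→L→R→H→A→K: 4+12+6+22+18 = 62
O→L→R→A→K→H: 4+12+19+18+19 = 72
O→L→R→A→H→K: 4+12+19+22+19 = 76
O→L→K→R→H→A: 4+11+15+6+22 = 58
O→L→K→R→A→H: 4+11+15+19+22 = 71
O→L→K→H→R→A: 4+11+19+6+19 = 59
O→L→K→H→A→R: 4+11+19+22+19 = 75
O→L→K→A→R→H: 4+11+18+19+6 = 58
O→L→K→A→H→R: 4+11+18+22+6 = 61
O→L→H→R→K→A: 4+18+6+15+18 = 61
O→L→H→R→A→K: 4+18+6+19+18 = 65
… (106 more)
The minimum is 58.
One shortest path: O → L → K → R → H → A.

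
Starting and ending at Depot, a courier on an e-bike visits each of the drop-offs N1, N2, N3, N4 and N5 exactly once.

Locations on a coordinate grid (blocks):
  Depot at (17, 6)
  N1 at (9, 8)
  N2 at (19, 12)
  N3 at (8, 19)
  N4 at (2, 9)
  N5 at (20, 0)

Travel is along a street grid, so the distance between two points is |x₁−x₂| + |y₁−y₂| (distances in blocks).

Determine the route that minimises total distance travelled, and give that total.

Shortest round trip = 74 blocks.

With 5 stops there are 5!/2 = 60 distinct round trips (a route and its reverse cost the same).
Depot - N1 - N2 - N3 - N4 - N5 - Depot: 10+14+18+16+27+9 = 94
Depot - N1 - N2 - N3 - N5 - N4 - Depot: 10+14+18+31+27+18 = 118
Depot - N1 - N2 - N4 - N3 - N5 - Depot: 10+14+20+16+31+9 = 100
Depot - N1 - N2 - N4 - N5 - N3 - Depot: 10+14+20+27+31+22 = 124
Depot - N1 - N2 - N5 - N3 - N4 - Depot: 10+14+13+31+16+18 = 102
Depot - N1 - N2 - N5 - N4 - N3 - Depot: 10+14+13+27+16+22 = 102
Depot - N1 - N3 - N2 - N4 - N5 - Depot: 10+12+18+20+27+9 = 96
Depot - N1 - N3 - N2 - N5 - N4 - Depot: 10+12+18+13+27+18 = 98
Depot - N1 - N3 - N4 - N2 - N5 - Depot: 10+12+16+20+13+9 = 80
Depot - N1 - N3 - N4 - N5 - N2 - Depot: 10+12+16+27+13+8 = 86
Depot - N1 - N3 - N5 - N2 - N4 - Depot: 10+12+31+13+20+18 = 104
Depot - N1 - N3 - N5 - N4 - N2 - Depot: 10+12+31+27+20+8 = 108
Depot - N1 - N4 - N2 - N3 - N5 - Depot: 10+8+20+18+31+9 = 96
Depot - N1 - N4 - N2 - N5 - N3 - Depot: 10+8+20+13+31+22 = 104
… (46 more)
Depot - N1 - N4 - N3 - N2 - N5 - Depot: 10+8+16+18+13+9 = 74  ← best
The minimum is 74.
One optimal route: Depot → N1 → N4 → N3 → N2 → N5 → Depot (or its reverse).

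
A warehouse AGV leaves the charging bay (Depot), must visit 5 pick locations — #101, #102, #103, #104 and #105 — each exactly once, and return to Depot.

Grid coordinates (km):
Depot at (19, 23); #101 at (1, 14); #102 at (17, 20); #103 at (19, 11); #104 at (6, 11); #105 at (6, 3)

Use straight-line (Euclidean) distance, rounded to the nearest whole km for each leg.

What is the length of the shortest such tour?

Minimum total distance: 62 km.

With 5 stops there are 5!/2 = 60 distinct round trips (a route and its reverse cost the same).
Depot - #101 - #102 - #103 - #104 - #105 - Depot: 20+17+9+13+8+24 = 91
Depot - #101 - #102 - #103 - #105 - #104 - Depot: 20+17+9+15+8+18 = 87
Depot - #101 - #102 - #104 - #103 - #105 - Depot: 20+17+14+13+15+24 = 103
Depot - #101 - #102 - #104 - #105 - #103 - Depot: 20+17+14+8+15+12 = 86
Depot - #101 - #102 - #105 - #103 - #104 - Depot: 20+17+20+15+13+18 = 103
Depot - #101 - #102 - #105 - #104 - #103 - Depot: 20+17+20+8+13+12 = 90
Depot - #101 - #103 - #102 - #104 - #105 - Depot: 20+18+9+14+8+24 = 93
Depot - #101 - #103 - #102 - #105 - #104 - Depot: 20+18+9+20+8+18 = 93
Depot - #101 - #103 - #104 - #102 - #105 - Depot: 20+18+13+14+20+24 = 109
Depot - #101 - #103 - #104 - #105 - #102 - Depot: 20+18+13+8+20+4 = 83
Depot - #101 - #103 - #105 - #102 - #104 - Depot: 20+18+15+20+14+18 = 105
Depot - #101 - #103 - #105 - #104 - #102 - Depot: 20+18+15+8+14+4 = 79
Depot - #101 - #104 - #102 - #103 - #105 - Depot: 20+6+14+9+15+24 = 88
Depot - #101 - #104 - #102 - #105 - #103 - Depot: 20+6+14+20+15+12 = 87
… (46 more)
Depot - #101 - #104 - #105 - #103 - #102 - Depot: 20+6+8+15+9+4 = 62  ← best
The minimum is 62.
One optimal route: Depot → #101 → #104 → #105 → #103 → #102 → Depot (or its reverse).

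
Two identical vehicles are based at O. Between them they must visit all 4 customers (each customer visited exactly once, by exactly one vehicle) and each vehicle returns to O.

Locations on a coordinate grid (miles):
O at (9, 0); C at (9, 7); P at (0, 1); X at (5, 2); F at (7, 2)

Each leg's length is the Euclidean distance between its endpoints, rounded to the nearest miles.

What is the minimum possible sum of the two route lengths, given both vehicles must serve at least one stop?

Minimum combined distance: 33 miles.

Check every non-empty split of the stops between the two vehicles; for each half take its own optimal tour:
  {C} + {P, X, F}: 14 + 19 = 33
  {P} + {C, X, F}: 18 + 18 = 36
  {C, P} + {X, F}: 27 + 9 = 36
  {X} + {C, P, F}: 8 + 28 = 36
  {C, X} + {P, F}: 17 + 19 = 36
  {P, X} + {C, F}: 18 + 15 = 33
  … (7 splits in total)
Best: vehicle 1 O → C → O = 14; vehicle 2 O → P → X → F → O = 19; combined 33.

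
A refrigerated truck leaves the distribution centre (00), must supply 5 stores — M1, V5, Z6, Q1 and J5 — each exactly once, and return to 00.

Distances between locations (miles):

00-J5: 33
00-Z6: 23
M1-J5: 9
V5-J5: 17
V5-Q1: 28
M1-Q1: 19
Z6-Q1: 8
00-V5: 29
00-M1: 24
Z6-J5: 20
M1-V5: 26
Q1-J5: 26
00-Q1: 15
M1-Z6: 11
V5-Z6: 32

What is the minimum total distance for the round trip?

00 - M1 - V5 - Z6 - Q1 - J5 - 00: 24+26+32+8+26+33 = 149
00 - M1 - V5 - Z6 - J5 - Q1 - 00: 24+26+32+20+26+15 = 143
00 - M1 - V5 - Q1 - Z6 - J5 - 00: 24+26+28+8+20+33 = 139
00 - M1 - V5 - Q1 - J5 - Z6 - 00: 24+26+28+26+20+23 = 147
00 - M1 - V5 - J5 - Z6 - Q1 - 00: 24+26+17+20+8+15 = 110
00 - M1 - V5 - J5 - Q1 - Z6 - 00: 24+26+17+26+8+23 = 124
00 - M1 - Z6 - V5 - Q1 - J5 - 00: 24+11+32+28+26+33 = 154
00 - M1 - Z6 - V5 - J5 - Q1 - 00: 24+11+32+17+26+15 = 125
00 - M1 - Z6 - Q1 - V5 - J5 - 00: 24+11+8+28+17+33 = 121
00 - M1 - Z6 - Q1 - J5 - V5 - 00: 24+11+8+26+17+29 = 115
00 - M1 - Z6 - J5 - V5 - Q1 - 00: 24+11+20+17+28+15 = 115
00 - M1 - Z6 - J5 - Q1 - V5 - 00: 24+11+20+26+28+29 = 138
00 - M1 - Q1 - V5 - Z6 - J5 - 00: 24+19+28+32+20+33 = 156
00 - M1 - Q1 - V5 - J5 - Z6 - 00: 24+19+28+17+20+23 = 131
… (46 more)
00 - V5 - J5 - M1 - Z6 - Q1 - 00: 29+17+9+11+8+15 = 89  ← best
The minimum is 89.
One optimal route: 00 → V5 → J5 → M1 → Z6 → Q1 → 00 (or its reverse).

89 miles — the shortest possible round trip.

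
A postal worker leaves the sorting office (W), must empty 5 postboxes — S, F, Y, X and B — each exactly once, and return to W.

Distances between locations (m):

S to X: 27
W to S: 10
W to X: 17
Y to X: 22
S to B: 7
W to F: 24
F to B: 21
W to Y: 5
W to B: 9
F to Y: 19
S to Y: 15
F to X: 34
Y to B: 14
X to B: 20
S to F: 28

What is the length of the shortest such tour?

Minimum total distance: 95 m.

There are 60 distinct closed tours to check (reversals are equivalent).
W→S→F→Y→X→B→W: 10+28+19+22+20+9 = 108
W→S→F→Y→B→X→W: 10+28+19+14+20+17 = 108
W→S→F→X→Y→B→W: 10+28+34+22+14+9 = 117
W→S→F→X→B→Y→W: 10+28+34+20+14+5 = 111
W→S→F→B→Y→X→W: 10+28+21+14+22+17 = 112
W→S→F→B→X→Y→W: 10+28+21+20+22+5 = 106
W→S→Y→F→X→B→W: 10+15+19+34+20+9 = 107
W→S→Y→F→B→X→W: 10+15+19+21+20+17 = 102
W→S→Y→X→F→B→W: 10+15+22+34+21+9 = 111
W→S→Y→X→B→F→W: 10+15+22+20+21+24 = 112
W→S→Y→B→F→X→W: 10+15+14+21+34+17 = 111
W→S→Y→B→X→F→W: 10+15+14+20+34+24 = 117
W→S→X→F→Y→B→W: 10+27+34+19+14+9 = 113
W→S→X→F→B→Y→W: 10+27+34+21+14+5 = 111
… (46 more)
W→S→B→X→F→Y→W: 10+7+20+34+19+5 = 95  ← best
The minimum is 95.
One optimal route: W → S → B → X → F → Y → W (or its reverse).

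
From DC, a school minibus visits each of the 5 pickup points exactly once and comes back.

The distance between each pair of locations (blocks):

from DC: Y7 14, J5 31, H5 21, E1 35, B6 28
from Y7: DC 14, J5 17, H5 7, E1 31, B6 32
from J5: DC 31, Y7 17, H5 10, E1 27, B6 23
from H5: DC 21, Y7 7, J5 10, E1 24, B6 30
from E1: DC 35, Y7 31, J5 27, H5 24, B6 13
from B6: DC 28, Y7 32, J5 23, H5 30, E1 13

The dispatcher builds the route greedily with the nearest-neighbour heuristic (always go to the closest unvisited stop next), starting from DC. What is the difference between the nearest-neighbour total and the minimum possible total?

From DC: Y7=14, H5=21, B6=28, J5=31, E1=35 → choose Y7 (14).
From Y7: H5=7, J5=17, E1=31, B6=32 → choose H5 (7).
From H5: J5=10, E1=24, B6=30 → choose J5 (10).
From J5: B6=23, E1=27 → choose B6 (23).
From B6: E1=13 → choose E1 (13).
NN route DC → Y7 → H5 → J5 → B6 → E1 → DC costs 102.
Optimal: DC → Y7 → H5 → J5 → E1 → B6 → DC costs 99 (by enumerating all 60 distinct tours).
Excess = 102 − 99 = 3.

The nearest-neighbour route is 3 blocks longer than optimal.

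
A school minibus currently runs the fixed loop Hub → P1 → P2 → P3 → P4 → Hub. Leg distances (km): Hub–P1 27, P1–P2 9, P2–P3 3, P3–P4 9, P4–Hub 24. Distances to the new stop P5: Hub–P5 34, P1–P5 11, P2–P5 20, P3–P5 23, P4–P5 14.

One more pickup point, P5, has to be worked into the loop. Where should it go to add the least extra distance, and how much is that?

Insertion cost between consecutive stops i–j is d(i,P5) + d(P5,j) − d(i,j):
  between Hub and P1: 34 + 11 − 27 = 18
  between P1 and P2: 11 + 20 − 9 = 22
  between P2 and P3: 20 + 23 − 3 = 40
  between P3 and P4: 23 + 14 − 9 = 28
  between P4 and Hub: 14 + 34 − 24 = 24
Cheapest insertion is between Hub and P1, adding 18.
New total = 72 + 18 = 90.

+18 km — insert P5 between Hub and P1.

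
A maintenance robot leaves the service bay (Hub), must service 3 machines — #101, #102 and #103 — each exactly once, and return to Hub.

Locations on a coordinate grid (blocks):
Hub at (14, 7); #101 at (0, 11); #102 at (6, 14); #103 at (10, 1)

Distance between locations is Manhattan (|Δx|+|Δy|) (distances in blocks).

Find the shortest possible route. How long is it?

Hub → #101 → #102 → #103 → Hub: 18+9+17+10 = 54
Hub → #101 → #103 → #102 → Hub: 18+20+17+15 = 70
Hub → #102 → #101 → #103 → Hub: 15+9+20+10 = 54
The minimum is 54.
One optimal route: Hub → #101 → #102 → #103 → Hub (or its reverse).

Minimum total distance: 54 blocks.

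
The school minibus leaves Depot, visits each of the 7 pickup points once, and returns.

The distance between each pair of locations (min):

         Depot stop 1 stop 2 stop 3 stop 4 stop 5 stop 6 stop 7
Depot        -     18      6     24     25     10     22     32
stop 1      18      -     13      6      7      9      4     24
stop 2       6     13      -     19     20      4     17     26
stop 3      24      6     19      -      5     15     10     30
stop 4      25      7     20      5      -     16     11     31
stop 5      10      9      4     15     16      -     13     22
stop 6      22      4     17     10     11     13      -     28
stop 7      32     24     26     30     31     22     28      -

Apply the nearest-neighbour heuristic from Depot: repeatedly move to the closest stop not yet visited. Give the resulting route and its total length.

Nearest-neighbour total = 101 min; route Depot → stop 2 → stop 5 → stop 1 → stop 6 → stop 3 → stop 4 → stop 7 → Depot.

At Depot the remaining stops are stop 2 6, stop 5 10, stop 1 18, stop 6 22, stop 3 24, stop 4 25, stop 7 32; go to stop 2.
At stop 2 the remaining stops are stop 5 4, stop 1 13, stop 6 17, stop 3 19, stop 4 20, stop 7 26; go to stop 5.
At stop 5 the remaining stops are stop 1 9, stop 6 13, stop 3 15, stop 4 16, stop 7 22; go to stop 1.
At stop 1 the remaining stops are stop 6 4, stop 3 6, stop 4 7, stop 7 24; go to stop 6.
At stop 6 the remaining stops are stop 3 10, stop 4 11, stop 7 28; go to stop 3.
At stop 3 the remaining stops are stop 4 5, stop 7 30; go to stop 4.
At stop 4 the remaining stops are stop 7 31; go to stop 7.
Return stop 7→Depot: 32.
Total = 6 + 4 + 9 + 4 + 10 + 5 + 31 + 32 = 101.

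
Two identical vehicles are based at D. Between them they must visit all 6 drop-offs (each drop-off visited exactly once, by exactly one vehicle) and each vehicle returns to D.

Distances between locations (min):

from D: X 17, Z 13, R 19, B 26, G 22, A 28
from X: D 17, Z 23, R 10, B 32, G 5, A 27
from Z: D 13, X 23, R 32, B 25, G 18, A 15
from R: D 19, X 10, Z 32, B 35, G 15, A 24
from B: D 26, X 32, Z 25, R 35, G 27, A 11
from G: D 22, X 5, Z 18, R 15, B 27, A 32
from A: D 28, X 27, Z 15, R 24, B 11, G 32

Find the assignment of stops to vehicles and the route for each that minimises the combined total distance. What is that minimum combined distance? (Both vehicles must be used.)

Try each way of splitting the stops between the two vehicles (each non-empty) and, for each split, find the best tour for each vehicle:
  {X} + {Z, R, B, G, A}: 34 + 100 = 134
  {Z} + {X, R, B, G, A}: 26 + 98 = 124
  {X, Z} + {R, B, G, A}: 53 + 98 = 151
  {R} + {X, Z, B, G, A}: 38 + 88 = 126
  {X, R} + {Z, B, G, A}: 46 + 88 = 134
  {Z, R} + {X, B, G, A}: 64 + 88 = 152
  … (31 splits in total)
  {X, R, G} + {Z, B, A}: 56 + 65 = 121  ← best
Best: vehicle 1 D → X → G → R → D = 56; vehicle 2 D → Z → A → B → D = 65; combined 121.

121 min — the smallest possible combined total.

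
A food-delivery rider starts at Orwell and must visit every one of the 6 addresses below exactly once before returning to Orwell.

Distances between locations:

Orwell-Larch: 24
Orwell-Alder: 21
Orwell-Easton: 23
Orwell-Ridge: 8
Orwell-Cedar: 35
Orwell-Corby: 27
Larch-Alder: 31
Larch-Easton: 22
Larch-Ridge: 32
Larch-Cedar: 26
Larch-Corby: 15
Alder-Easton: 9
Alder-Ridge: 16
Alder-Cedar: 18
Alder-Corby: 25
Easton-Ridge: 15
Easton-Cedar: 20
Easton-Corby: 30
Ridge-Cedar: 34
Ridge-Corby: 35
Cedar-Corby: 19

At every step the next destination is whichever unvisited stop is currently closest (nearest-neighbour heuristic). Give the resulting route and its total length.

From Orwell: distances to unvisited — Ridge=8, Alder=21, Easton=23, Larch=24, Corby=27, Cedar=35. Nearest is Ridge (8).
From Ridge: distances to unvisited — Easton=15, Alder=16, Larch=32, Cedar=34, Corby=35. Nearest is Easton (15).
From Easton: distances to unvisited — Alder=9, Cedar=20, Larch=22, Corby=30. Nearest is Alder (9).
From Alder: distances to unvisited — Cedar=18, Corby=25, Larch=31. Nearest is Cedar (18).
From Cedar: distances to unvisited — Corby=19, Larch=26. Nearest is Corby (19).
From Corby: distances to unvisited — Larch=15. Nearest is Larch (15).
Return Larch→Orwell: 24.
Total = 8 + 15 + 9 + 18 + 19 + 15 + 24 = 108.

Nearest-neighbour total = 108; route Orwell → Ridge → Easton → Alder → Cedar → Corby → Larch → Orwell.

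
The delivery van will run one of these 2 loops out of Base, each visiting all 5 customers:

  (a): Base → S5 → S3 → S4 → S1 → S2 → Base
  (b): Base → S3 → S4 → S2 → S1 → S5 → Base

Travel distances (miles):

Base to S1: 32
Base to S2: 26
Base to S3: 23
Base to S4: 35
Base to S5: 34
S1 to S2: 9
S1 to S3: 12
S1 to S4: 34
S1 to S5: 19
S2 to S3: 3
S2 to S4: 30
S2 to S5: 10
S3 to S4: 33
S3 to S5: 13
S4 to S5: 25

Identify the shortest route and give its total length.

(a): 34 + 13 + 33 + 34 + 9 + 26 = 149
(b): 23 + 33 + 30 + 9 + 19 + 34 = 148

Shortest is (b), total 148 miles.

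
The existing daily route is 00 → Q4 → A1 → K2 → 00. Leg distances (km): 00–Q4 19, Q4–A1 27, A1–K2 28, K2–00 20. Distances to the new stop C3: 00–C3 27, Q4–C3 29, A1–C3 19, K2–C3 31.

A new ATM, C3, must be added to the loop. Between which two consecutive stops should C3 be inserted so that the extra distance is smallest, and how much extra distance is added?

Minimum extra distance: 21 km, inserting C3 between Q4 and A1.

Insertion cost between consecutive stops i–j is d(i,C3) + d(C3,j) − d(i,j):
  between 00 and Q4: 27 + 29 − 19 = 37
  between Q4 and A1: 29 + 19 − 27 = 21
  between A1 and K2: 19 + 31 − 28 = 22
  between K2 and 00: 31 + 27 − 20 = 38
Cheapest insertion is between Q4 and A1, adding 21.
New total = 94 + 21 = 115.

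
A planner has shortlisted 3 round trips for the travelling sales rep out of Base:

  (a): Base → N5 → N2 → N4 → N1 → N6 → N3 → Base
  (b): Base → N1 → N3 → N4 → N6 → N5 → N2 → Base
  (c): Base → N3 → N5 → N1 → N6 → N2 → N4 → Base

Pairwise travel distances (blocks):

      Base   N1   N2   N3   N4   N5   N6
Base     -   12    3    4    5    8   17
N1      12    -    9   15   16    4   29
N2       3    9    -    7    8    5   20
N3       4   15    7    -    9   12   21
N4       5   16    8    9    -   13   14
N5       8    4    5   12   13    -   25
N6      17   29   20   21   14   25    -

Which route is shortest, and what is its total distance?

(a): 8 + 5 + 8 + 16 + 29 + 21 + 4 = 91
(b): 12 + 15 + 9 + 14 + 25 + 5 + 3 = 83
(c): 4 + 12 + 4 + 29 + 20 + 8 + 5 = 82

Shortest is (c), total 82 blocks.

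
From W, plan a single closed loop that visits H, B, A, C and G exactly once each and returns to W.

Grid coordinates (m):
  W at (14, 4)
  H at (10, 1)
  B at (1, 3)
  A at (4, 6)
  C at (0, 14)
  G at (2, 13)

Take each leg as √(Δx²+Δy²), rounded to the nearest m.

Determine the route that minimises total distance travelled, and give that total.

Minimum total distance: 44 m.

With 5 stops there are 5!/2 = 60 distinct round trips (a route and its reverse cost the same).
W → H → B → A → C → G → W: 5+9+4+9+2+15 = 44
W → H → B → A → G → C → W: 5+9+4+7+2+17 = 44
W → H → B → C → A → G → W: 5+9+11+9+7+15 = 56
W → H → B → C → G → A → W: 5+9+11+2+7+10 = 44
W → H → B → G → A → C → W: 5+9+10+7+9+17 = 57
W → H → B → G → C → A → W: 5+9+10+2+9+10 = 45
W → H → A → B → C → G → W: 5+8+4+11+2+15 = 45
W → H → A → B → G → C → W: 5+8+4+10+2+17 = 46
W → H → A → C → B → G → W: 5+8+9+11+10+15 = 58
W → H → A → C → G → B → W: 5+8+9+2+10+13 = 47
W → H → A → G → B → C → W: 5+8+7+10+11+17 = 58
W → H → A → G → C → B → W: 5+8+7+2+11+13 = 46
W → H → C → B → A → G → W: 5+16+11+4+7+15 = 58
W → H → C → B → G → A → W: 5+16+11+10+7+10 = 59
… (46 more)
The minimum is 44.
One optimal route: W → H → B → A → C → G → W (or its reverse).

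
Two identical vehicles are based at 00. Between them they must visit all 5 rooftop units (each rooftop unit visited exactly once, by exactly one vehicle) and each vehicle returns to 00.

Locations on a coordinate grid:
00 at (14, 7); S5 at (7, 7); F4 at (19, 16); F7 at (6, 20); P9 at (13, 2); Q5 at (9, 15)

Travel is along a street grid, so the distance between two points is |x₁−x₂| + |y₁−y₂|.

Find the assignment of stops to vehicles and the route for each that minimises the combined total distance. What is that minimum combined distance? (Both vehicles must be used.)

Try each way of splitting the stops between the two vehicles (each non-empty) and, for each split, find the best tour for each vehicle:
  {S5} + {F4, F7, P9, Q5}: 14 + 62 = 76
  {F4} + {S5, F7, P9, Q5}: 28 + 52 = 80
  {S5, F4} + {F7, P9, Q5}: 42 + 52 = 94
  {F7} + {S5, F4, P9, Q5}: 42 + 52 = 94
  {S5, F7} + {F4, P9, Q5}: 42 + 48 = 90
  {F4, F7} + {S5, P9, Q5}: 52 + 40 = 92
  … (15 splits in total)
  {P9} + {S5, F4, F7, Q5}: 12 + 54 = 66  ← best
Best: vehicle 1 00 → P9 → 00 = 12; vehicle 2 00 → S5 → F7 → Q5 → F4 → 00 = 54; combined 66.

66 — the smallest possible combined total.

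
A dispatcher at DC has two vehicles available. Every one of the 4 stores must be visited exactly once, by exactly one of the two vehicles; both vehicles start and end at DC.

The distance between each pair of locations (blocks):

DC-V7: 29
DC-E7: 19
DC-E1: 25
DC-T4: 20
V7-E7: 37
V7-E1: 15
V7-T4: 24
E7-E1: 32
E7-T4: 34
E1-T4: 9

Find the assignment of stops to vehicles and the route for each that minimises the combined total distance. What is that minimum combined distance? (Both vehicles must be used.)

There are 2^3 − 1 = 7 ways to divide the 4 stops into two non-empty groups. For each, the best each vehicle can do is its own shortest tour through its group:
  {V7} + {E7, E1, T4}: 58 + 80 = 138
  {E7} + {V7, E1, T4}: 38 + 73 = 111
  {V7, E7} + {E1, T4}: 85 + 54 = 139
  {E1} + {V7, E7, T4}: 50 + 100 = 150
  {V7, E1} + {E7, T4}: 69 + 73 = 142
  {E7, E1} + {V7, T4}: 76 + 73 = 149
  … (7 splits in total)
Best: vehicle 1 DC → E7 → DC = 38; vehicle 2 DC → V7 → E1 → T4 → DC = 73; combined 111.

111 blocks — the smallest possible combined total.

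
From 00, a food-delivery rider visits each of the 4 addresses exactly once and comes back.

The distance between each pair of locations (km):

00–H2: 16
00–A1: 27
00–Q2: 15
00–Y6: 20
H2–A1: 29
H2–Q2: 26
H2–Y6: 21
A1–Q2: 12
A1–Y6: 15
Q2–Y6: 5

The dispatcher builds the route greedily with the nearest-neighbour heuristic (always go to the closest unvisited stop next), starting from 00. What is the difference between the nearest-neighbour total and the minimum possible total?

From 00: Q2=15, H2=16, Y6=20, A1=27 → choose Q2 (15).
From Q2: Y6=5, A1=12, H2=26 → choose Y6 (5).
From Y6: A1=15, H2=21 → choose A1 (15).
From A1: H2=29 → choose H2 (29).
NN route 00 → Q2 → Y6 → A1 → H2 → 00 costs 80.
Optimal: 00 → H2 → Y6 → A1 → Q2 → 00 costs 79 (by enumerating all 12 distinct tours).
Excess = 80 − 79 = 1.

The nearest-neighbour route is 1 km longer than optimal.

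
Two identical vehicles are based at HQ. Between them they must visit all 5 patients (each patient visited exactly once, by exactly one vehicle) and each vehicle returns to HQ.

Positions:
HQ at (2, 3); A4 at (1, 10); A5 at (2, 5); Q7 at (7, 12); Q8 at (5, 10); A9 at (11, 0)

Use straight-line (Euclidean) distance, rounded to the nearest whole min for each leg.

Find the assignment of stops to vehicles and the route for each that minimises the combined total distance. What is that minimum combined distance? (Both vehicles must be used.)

40 min — the smallest possible combined total.

There are 2^4 − 1 = 15 ways to divide the 5 stops into two non-empty groups. For each, the best each vehicle can do is its own shortest tour through its group:
  {A4} + {A5, Q7, Q8, A9}: 14 + 33 = 47
  {A5} + {A4, Q7, Q8, A9}: 4 + 36 = 40
  {A4, A5} + {Q7, Q8, A9}: 14 + 33 = 47
  {Q7} + {A4, A5, Q8, A9}: 20 + 32 = 52
  {A4, Q7} + {A5, Q8, A9}: 23 + 29 = 52
  {A5, Q7} + {A4, Q8, A9}: 21 + 32 = 53
  … (15 splits in total)
Best: vehicle 1 HQ → A5 → HQ = 4; vehicle 2 HQ → A4 → Q8 → Q7 → A9 → HQ = 36; combined 40.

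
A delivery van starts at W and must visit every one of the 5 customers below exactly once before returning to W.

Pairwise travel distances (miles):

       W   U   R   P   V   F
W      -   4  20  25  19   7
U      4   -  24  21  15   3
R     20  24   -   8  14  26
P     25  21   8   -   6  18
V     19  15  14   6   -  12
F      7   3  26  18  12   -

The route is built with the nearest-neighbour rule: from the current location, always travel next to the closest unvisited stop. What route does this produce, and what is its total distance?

From W: distances to unvisited — U=4, F=7, V=19, R=20, P=25. Nearest is U (4).
From U: distances to unvisited — F=3, V=15, P=21, R=24. Nearest is F (3).
From F: distances to unvisited — V=12, P=18, R=26. Nearest is V (12).
From V: distances to unvisited — P=6, R=14. Nearest is P (6).
From P: distances to unvisited — R=8. Nearest is R (8).
Return R→W: 20.
Total = 4 + 3 + 12 + 6 + 8 + 20 = 53.

Total distance 53 miles via the nearest-neighbour route W → U → F → V → P → R → W.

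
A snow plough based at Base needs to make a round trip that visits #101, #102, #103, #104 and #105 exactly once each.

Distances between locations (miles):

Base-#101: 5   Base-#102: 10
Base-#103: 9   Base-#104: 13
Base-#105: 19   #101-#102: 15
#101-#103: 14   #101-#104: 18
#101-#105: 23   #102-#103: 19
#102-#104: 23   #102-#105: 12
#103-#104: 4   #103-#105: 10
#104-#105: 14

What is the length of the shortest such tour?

Base - #101 - #102 - #103 - #104 - #105 - Base: 5+15+19+4+14+19 = 76
Base - #101 - #102 - #103 - #105 - #104 - Base: 5+15+19+10+14+13 = 76
Base - #101 - #102 - #104 - #103 - #105 - Base: 5+15+23+4+10+19 = 76
Base - #101 - #102 - #104 - #105 - #103 - Base: 5+15+23+14+10+9 = 76
Base - #101 - #102 - #105 - #103 - #104 - Base: 5+15+12+10+4+13 = 59
Base - #101 - #102 - #105 - #104 - #103 - Base: 5+15+12+14+4+9 = 59
Base - #101 - #103 - #102 - #104 - #105 - Base: 5+14+19+23+14+19 = 94
Base - #101 - #103 - #102 - #105 - #104 - Base: 5+14+19+12+14+13 = 77
Base - #101 - #103 - #104 - #102 - #105 - Base: 5+14+4+23+12+19 = 77
Base - #101 - #103 - #104 - #105 - #102 - Base: 5+14+4+14+12+10 = 59
Base - #101 - #103 - #105 - #102 - #104 - Base: 5+14+10+12+23+13 = 77
Base - #101 - #103 - #105 - #104 - #102 - Base: 5+14+10+14+23+10 = 76
Base - #101 - #104 - #102 - #103 - #105 - Base: 5+18+23+19+10+19 = 94
Base - #101 - #104 - #102 - #105 - #103 - Base: 5+18+23+12+10+9 = 77
… (46 more)
The minimum is 59.
One optimal route: Base → #101 → #102 → #105 → #103 → #104 → Base (or its reverse).

Shortest round trip = 59 miles.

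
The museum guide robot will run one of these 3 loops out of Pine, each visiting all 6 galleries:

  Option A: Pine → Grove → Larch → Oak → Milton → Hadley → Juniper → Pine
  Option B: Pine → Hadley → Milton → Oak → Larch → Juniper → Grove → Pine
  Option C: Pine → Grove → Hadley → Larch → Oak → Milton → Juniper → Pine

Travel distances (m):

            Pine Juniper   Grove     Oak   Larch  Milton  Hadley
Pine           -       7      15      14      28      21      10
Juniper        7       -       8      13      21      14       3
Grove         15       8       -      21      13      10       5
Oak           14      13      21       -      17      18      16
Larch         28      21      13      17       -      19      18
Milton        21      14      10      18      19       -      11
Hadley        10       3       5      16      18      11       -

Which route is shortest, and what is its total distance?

Option A: 15 + 13 + 17 + 18 + 11 + 3 + 7 = 84
Option B: 10 + 11 + 18 + 17 + 21 + 8 + 15 = 100
Option C: 15 + 5 + 18 + 17 + 18 + 14 + 7 = 94

84 m — Option A is the shortest.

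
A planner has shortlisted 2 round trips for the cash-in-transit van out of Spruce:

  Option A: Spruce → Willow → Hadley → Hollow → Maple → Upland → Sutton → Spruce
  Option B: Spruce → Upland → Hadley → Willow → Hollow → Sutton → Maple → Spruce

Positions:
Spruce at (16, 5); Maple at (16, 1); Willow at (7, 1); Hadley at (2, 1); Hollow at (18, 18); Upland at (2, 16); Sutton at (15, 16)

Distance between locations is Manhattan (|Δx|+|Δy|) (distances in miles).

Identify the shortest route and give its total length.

98 miles — Option B is the shortest.

Option A: 13 + 5 + 33 + 19 + 29 + 13 + 12 = 124
Option B: 25 + 15 + 5 + 28 + 5 + 16 + 4 = 98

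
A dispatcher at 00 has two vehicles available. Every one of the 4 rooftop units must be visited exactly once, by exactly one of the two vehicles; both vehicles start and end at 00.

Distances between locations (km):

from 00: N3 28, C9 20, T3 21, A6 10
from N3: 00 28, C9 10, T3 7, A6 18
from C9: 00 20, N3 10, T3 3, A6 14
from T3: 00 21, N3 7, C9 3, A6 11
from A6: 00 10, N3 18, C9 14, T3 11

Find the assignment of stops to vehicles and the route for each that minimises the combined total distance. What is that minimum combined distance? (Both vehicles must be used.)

Check every non-empty split of the stops between the two vehicles; for each half take its own optimal tour:
  {N3} + {C9, T3, A6}: 56 + 44 = 100
  {C9} + {N3, T3, A6}: 40 + 56 = 96
  {N3, C9} + {T3, A6}: 58 + 42 = 100
  {T3} + {N3, C9, A6}: 42 + 58 = 100
  {N3, T3} + {C9, A6}: 56 + 44 = 100
  {C9, T3} + {N3, A6}: 44 + 56 = 100
  … (7 splits in total)
  {N3, C9, T3} + {A6}: 58 + 20 = 78  ← best
Best: vehicle 1 00 → N3 → T3 → C9 → 00 = 58; vehicle 2 00 → A6 → 00 = 20; combined 78.

Minimum combined distance: 78 km.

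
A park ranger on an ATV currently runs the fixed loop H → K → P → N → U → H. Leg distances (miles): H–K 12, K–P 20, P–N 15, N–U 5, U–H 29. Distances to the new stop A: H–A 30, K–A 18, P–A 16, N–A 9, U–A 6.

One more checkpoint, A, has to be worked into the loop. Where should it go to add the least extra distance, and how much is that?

Insertion cost between consecutive stops i–j is d(i,A) + d(A,j) − d(i,j):
  between H and K: 30 + 18 − 12 = 36
  between K and P: 18 + 16 − 20 = 14
  between P and N: 16 + 9 − 15 = 10
  between N and U: 9 + 6 − 5 = 10
  between U and H: 6 + 30 − 29 = 7
Cheapest insertion is between U and H, adding 7.
New total = 81 + 7 = 88.

Minimum extra distance: 7 miles, inserting A between U and H.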